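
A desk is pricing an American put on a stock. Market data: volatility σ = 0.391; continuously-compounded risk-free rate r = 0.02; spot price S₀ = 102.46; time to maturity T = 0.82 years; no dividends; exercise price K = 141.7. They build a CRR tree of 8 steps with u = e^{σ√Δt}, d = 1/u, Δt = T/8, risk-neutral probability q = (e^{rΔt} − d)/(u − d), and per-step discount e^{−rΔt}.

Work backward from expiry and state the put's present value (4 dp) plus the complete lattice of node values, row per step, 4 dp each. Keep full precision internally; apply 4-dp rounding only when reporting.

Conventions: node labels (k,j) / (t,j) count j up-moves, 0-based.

params: Δt=0.10250 u=1.13335 d=0.88234 q=0.47692 e^(-rΔt)=0.99795
t_8 payoffs: 104.0616 93.3539 79.5999 61.9330 39.2400 10.0911 0.0000 0.0000 0.0000
k=7: node(7,0) S=42.6576 payoff=99.0424 vs cont=98.7522 → 99.0424 [stop]  node(7,1) S=54.7933 payoff=86.9067 vs cont=86.6166 → 86.9067 [stop]  node(7,2) S=70.3814 payoff=71.3186 vs cont=71.0284 → 71.3186 [stop]  node(7,3) S=90.4043 payoff=51.2957 vs cont=51.0056 → 51.2957 [stop]  node(7,4) S=116.1234 payoff=25.5766 vs cont=25.2864 → 25.5766 [stop]  node(7,5) S=149.1594 payoff=0.0000 vs cont=5.2676 → 5.2676 [wait]  node(7,6) S=191.5939 payoff=0.0000 vs cont=0.0000 → 0.0000 [wait]  node(7,7) S=246.1005 payoff=0.0000 vs cont=0.0000 → 0.0000 [wait]
k=6: node(6,0) S=48.3461 payoff=93.3539 vs cont=93.0637 → 93.3539 [stop]  node(6,1) S=62.1001 payoff=79.5999 vs cont=79.3097 → 79.5999 [stop]  node(6,2) S=79.7670 payoff=61.9330 vs cont=61.6428 → 61.9330 [stop]  node(6,3) S=102.4600 payoff=39.2400 vs cont=38.9498 → 39.2400 [stop]  node(6,4) S=131.6089 payoff=10.0911 vs cont=15.8583 → 15.8583 [wait]  node(6,5) S=169.0504 payoff=0.0000 vs cont=2.7497 → 2.7497 [wait]  node(6,6) S=217.1436 payoff=0.0000 vs cont=0.0000 → 0.0000 [wait]
k=5: node(5,0) S=54.7933 payoff=86.9067 vs cont=86.6166 → 86.9067 [stop]  node(5,1) S=70.3814 payoff=71.3186 vs cont=71.0284 → 71.3186 [stop]  node(5,2) S=90.4043 payoff=51.2957 vs cont=51.0056 → 51.2957 [stop]  node(5,3) S=116.1234 payoff=25.5766 vs cont=28.0313 → 28.0313 [wait]  node(5,4) S=149.1594 payoff=0.0000 vs cont=9.5869 → 9.5869 [wait]  node(5,5) S=191.5939 payoff=0.0000 vs cont=1.4354 → 1.4354 [wait]
k=4: node(4,0) S=62.1001 payoff=79.5999 vs cont=79.3097 → 79.5999 [stop]  node(4,1) S=79.7670 payoff=61.9330 vs cont=61.6428 → 61.9330 [stop]  node(4,2) S=102.4600 payoff=39.2400 vs cont=40.1181 → 40.1181 [wait]  node(4,3) S=131.6089 payoff=10.0911 vs cont=19.1954 → 19.1954 [wait]  node(4,4) S=169.0504 payoff=0.0000 vs cont=5.6876 → 5.6876 [wait]
k=3: node(3,0) S=70.3814 payoff=71.3186 vs cont=71.0284 → 71.3186 [stop]  node(3,1) S=90.4043 payoff=51.2957 vs cont=51.4235 → 51.4235 [wait]  node(3,2) S=116.1234 payoff=25.5766 vs cont=30.0779 → 30.0779 [wait]  node(3,3) S=149.1594 payoff=0.0000 vs cont=12.7271 → 12.7271 [wait]
k=2: node(2,0) S=79.7670 payoff=61.9330 vs cont=61.7036 → 61.9330 [stop]  node(2,1) S=102.4600 payoff=39.2400 vs cont=41.1589 → 41.1589 [wait]  node(2,2) S=131.6089 payoff=10.0911 vs cont=21.7583 → 21.7583 [wait]
k=1: node(1,0) S=90.4043 payoff=51.2957 vs cont=51.9188 → 51.9188 [wait]  node(1,1) S=116.1234 payoff=25.5766 vs cont=31.8410 → 31.8410 [wait]
k=0: node(0,0) S=102.4600 payoff=39.2400 vs cont=42.2566 → 42.2566 [wait]

price = 42.2566
tree:
42.2566
51.9188 31.8410
61.9330 41.1589 21.7583
71.3186 51.4235 30.0779 12.7271
79.5999 61.9330 40.1181 19.1954 5.6876
86.9067 71.3186 51.2957 28.0313 9.5869 1.4354
93.3539 79.5999 61.9330 39.2400 15.8583 2.7497 0.0000
99.0424 86.9067 71.3186 51.2957 25.5766 5.2676 0.0000 0.0000
104.0616 93.3539 79.5999 61.9330 39.2400 10.0911 0.0000 0.0000 0.0000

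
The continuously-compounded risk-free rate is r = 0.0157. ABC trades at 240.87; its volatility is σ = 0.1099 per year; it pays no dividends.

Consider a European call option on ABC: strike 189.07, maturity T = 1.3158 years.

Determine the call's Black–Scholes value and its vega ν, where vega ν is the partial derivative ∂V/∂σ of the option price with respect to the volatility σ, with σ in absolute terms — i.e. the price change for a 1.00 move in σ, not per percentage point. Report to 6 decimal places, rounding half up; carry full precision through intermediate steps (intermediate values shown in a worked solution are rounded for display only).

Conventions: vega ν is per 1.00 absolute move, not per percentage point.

price = 55.845145
ν = 10.982557

σ√T = 0.1099·√1.3158 = 0.126064
d₁ = (ln(S/K) + (r+σ²/2)T) / (σ√T) = (ln(240.87/189.07) + (0.0157+0.1099²/2)·1.3158) / 0.126064 = (0.242140 + 0.028604) / 0.126064 = 2.147665
d₂ = d₁ − σ√T = 2.147665 − 0.126064 = 2.021601
e^{−rT} = 0.979554
N(d₁) = 0.984130,  N(d₂) = 0.978391
Call price V = S·N(d₁) − K·e^{−rT}·N(d₂) = 237.047350 − 181.202205 = 55.845145
φ(d₁) = (1/√(2π))·e^{−d₁²/2} = 0.039749
ν = S·φ(d₁)·√T = 10.982557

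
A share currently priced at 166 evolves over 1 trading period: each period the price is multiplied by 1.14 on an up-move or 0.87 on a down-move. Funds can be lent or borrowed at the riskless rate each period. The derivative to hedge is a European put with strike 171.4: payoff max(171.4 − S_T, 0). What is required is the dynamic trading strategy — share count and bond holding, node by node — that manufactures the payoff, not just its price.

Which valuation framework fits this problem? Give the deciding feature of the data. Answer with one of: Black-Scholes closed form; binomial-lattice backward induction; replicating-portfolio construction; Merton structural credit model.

framework: replicating-portfolio construction

Key observation: the mandate to exhibit the hedge at every date and state singles out the replicating-portfolio construction on the 1-period tree with factors 1.14 and 0.87 from 166.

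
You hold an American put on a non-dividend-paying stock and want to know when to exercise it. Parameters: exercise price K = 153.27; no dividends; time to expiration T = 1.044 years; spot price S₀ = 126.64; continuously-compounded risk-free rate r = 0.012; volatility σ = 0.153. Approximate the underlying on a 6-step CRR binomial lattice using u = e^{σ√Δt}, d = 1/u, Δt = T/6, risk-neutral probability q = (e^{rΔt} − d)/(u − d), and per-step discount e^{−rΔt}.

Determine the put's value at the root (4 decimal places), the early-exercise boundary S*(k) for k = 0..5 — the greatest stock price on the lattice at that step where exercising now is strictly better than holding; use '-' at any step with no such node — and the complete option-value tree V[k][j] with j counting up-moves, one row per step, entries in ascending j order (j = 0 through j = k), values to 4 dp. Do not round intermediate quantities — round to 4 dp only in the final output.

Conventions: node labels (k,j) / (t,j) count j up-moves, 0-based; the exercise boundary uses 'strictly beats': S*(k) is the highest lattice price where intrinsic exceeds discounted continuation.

Δt=0.17400  u=1.06590  d=0.93817  q=0.50041  discount=0.99791
step 6 (expiry): payoffs max(K−S,0) = 66.9190 55.1626 41.8056 26.6300 9.3883 0.0000 0.0000
step 5: (k=5,j=0): S=92.0417, K−S=61.2283, hold=60.9086 ⇒ V=61.2283 exercise | (k=5,j=1): S=104.5729, K−S=48.6971, hold=48.3774 ⇒ V=48.6971 exercise | (k=5,j=2): S=118.8102, K−S=34.4598, hold=34.1401 ⇒ V=34.4598 exercise | (k=5,j=3): S=134.9858, K−S=18.2842, hold=17.9645 ⇒ V=18.2842 exercise | (k=5,j=4): S=153.3637, K−S=0.0000, hold=4.6805 ⇒ V=4.6805 continue | (k=5,j=5): S=174.2438, K−S=0.0000, hold=0.0000 ⇒ V=0.0000 continue  boundary S*=134.9858
step 4: (k=4,j=0): S=98.1074, K−S=55.1626, hold=54.8429 ⇒ V=55.1626 exercise | (k=4,j=1): S=111.4644, K−S=41.8056, hold=41.4859 ⇒ V=41.8056 exercise | (k=4,j=2): S=126.6400, K−S=26.6300, hold=26.3103 ⇒ V=26.6300 exercise | (k=4,j=3): S=143.8817, K−S=9.3883, hold=11.4528 ⇒ V=11.4528 continue | (k=4,j=4): S=163.4707, K−S=0.0000, hold=2.3334 ⇒ V=2.3334 continue  boundary S*=126.6400
step 3: (k=3,j=0): S=104.5729, K−S=48.6971, hold=48.3774 ⇒ V=48.6971 exercise | (k=3,j=1): S=118.8102, K−S=34.4598, hold=34.1401 ⇒ V=34.4598 exercise | (k=3,j=2): S=134.9858, K−S=18.2842, hold=18.9954 ⇒ V=18.9954 continue | (k=3,j=3): S=153.3637, K−S=0.0000, hold=6.8750 ⇒ V=6.8750 continue  boundary S*=118.8102
step 2: (k=2,j=0): S=111.4644, K−S=41.8056, hold=41.4859 ⇒ V=41.8056 exercise | (k=2,j=1): S=126.6400, K−S=26.6300, hold=26.6655 ⇒ V=26.6655 continue | (k=2,j=2): S=143.8817, K−S=9.3883, hold=12.9032 ⇒ V=12.9032 continue  boundary S*=111.4644
step 1: (k=1,j=0): S=118.8102, K−S=34.4598, hold=34.1578 ⇒ V=34.4598 exercise | (k=1,j=1): S=134.9858, K−S=18.2842, hold=19.7374 ⇒ V=19.7374 continue  boundary S*=118.8102
step 0: (k=0,j=0): S=126.6400, K−S=26.6300, hold=27.0360 ⇒ V=27.0360 continue  boundary S*=-

price = 27.0360
boundary = - 118.8102 111.4644 118.8102 126.6400 134.9858
tree:
27.0360
34.4598 19.7374
41.8056 26.6655 12.9032
48.6971 34.4598 18.9954 6.8750
55.1626 41.8056 26.6300 11.4528 2.3334
61.2283 48.6971 34.4598 18.2842 4.6805 0.0000
66.9190 55.1626 41.8056 26.6300 9.3883 0.0000 0.0000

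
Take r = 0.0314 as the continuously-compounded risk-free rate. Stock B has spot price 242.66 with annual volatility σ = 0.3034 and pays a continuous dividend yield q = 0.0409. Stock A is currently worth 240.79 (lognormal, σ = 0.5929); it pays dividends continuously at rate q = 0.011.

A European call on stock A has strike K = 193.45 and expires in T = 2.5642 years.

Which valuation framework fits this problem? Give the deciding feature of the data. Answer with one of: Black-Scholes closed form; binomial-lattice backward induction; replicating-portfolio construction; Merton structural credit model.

framework: Black-Scholes closed form

Key observation: the strike-193.45 call on stock A is European-exercise on a continuously-modelled lognormal underlying, so its value is a single closed-form evaluation.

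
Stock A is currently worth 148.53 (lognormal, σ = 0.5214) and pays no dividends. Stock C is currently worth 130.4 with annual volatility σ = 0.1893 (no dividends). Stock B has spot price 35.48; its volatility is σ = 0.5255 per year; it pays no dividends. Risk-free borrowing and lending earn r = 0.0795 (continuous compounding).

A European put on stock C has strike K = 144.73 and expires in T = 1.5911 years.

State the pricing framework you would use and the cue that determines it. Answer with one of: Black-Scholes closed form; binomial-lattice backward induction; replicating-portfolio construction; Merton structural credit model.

framework: Black-Scholes closed form

Key observation: a European claim on stock C (strike 144.73) — a lognormal (GBM) underlying with constant rate and volatility — has an exact closed-form value; no lattice or capital structure is involved.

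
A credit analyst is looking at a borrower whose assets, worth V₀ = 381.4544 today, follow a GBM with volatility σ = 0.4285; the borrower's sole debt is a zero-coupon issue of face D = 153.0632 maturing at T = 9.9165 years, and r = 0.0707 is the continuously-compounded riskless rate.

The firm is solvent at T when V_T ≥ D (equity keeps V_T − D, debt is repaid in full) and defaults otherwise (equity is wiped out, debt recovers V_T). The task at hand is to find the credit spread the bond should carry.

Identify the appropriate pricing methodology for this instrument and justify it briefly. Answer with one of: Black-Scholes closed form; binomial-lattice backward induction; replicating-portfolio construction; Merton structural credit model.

Key observation: the question is about default risk generated by asset-value dynamics against a debt face of 153.0632 — the structural framework prices exactly that.

framework: Merton structural credit model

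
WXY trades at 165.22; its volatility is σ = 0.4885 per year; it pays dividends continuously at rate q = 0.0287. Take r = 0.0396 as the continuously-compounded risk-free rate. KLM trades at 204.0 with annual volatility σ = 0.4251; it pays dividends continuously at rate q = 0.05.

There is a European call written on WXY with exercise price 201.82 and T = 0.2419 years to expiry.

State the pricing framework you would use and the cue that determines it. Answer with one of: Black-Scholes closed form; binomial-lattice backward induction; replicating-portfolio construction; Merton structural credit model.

Key observation: with WXY following a GBM at constant σ and r, the European call struck at 201.82 prices in closed form — nothing here needs a stepwise model or a balance sheet.

framework: Black-Scholes closed form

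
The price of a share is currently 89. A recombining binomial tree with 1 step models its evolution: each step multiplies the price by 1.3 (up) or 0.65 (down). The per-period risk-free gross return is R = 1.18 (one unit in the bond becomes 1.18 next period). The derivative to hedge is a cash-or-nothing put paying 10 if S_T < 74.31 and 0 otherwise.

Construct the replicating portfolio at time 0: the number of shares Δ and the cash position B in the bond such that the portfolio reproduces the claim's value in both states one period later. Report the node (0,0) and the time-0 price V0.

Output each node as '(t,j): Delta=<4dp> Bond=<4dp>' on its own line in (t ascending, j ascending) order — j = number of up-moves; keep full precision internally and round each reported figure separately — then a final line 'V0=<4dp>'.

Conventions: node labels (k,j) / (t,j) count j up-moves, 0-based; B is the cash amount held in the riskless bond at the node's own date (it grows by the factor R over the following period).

(0,0): Delta=-0.1729 Bond=16.9492
V0=1.5645

Since d<R<u, set p* = (R−d)/(u−d) = 0.8154; price each node as the discounted p*-expectation of its children.
Expiry values: V(1,0)=10.0000, V(1,1)=0.0000
(0,0): S=89.0000. Δ = (V_up−V_dn)/(S_up−S_dn) = (0.0000−10.0000)/(115.7000−57.8500) = -0.1729. V = [p*·0.0000 + (1−p*)·10.0000]/1.18 = 1.5645. B = V − Δ·S = 16.9492.
As a check, the time-0 holding Δ(0,0)·S0 + B(0,0) comes to 1.5645 — exactly V0.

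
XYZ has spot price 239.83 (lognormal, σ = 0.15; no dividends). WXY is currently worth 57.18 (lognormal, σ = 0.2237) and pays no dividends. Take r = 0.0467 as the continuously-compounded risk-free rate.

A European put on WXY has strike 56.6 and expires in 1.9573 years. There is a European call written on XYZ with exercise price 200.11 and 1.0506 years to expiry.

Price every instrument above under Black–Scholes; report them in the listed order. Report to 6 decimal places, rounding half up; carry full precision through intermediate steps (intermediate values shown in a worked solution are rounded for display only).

[WXY put K=56.6]
σ√T = 0.2237·√1.9573 = 0.312964
d₁ = (ln(S/K) + (r+σ²/2)T) / (σ√T) = (ln(57.18/56.6) + (0.0467+0.2237²/2)·1.9573) / 0.312964 = (0.010195 + 0.140379) / 0.312964 = 0.481123
d₂ = d₁ − σ√T = 0.481123 − 0.312964 = 0.168159
e^{−rT} = 0.912647
N(−d₁) = 0.315214,  N(−d₂) = 0.433229
price = K·e^{−rT}·N(−d₂) − S·N(−d₁) = 22.378805 − 18.023959 = 4.354846
[XYZ call K=200.11]
σ√T = 0.15·√1.0506 = 0.153748
d₁ = (ln(S/K) + (r+σ²/2)T) / (σ√T) = (ln(239.83/200.11) + (0.0467+0.15²/2)·1.0506) / 0.153748 = (0.181063 + 0.060882) / 0.153748 = 1.573647
d₂ = d₁ − σ√T = 1.573647 − 0.153748 = 1.419899
e^{−rT} = 0.952121
N(d₁) = 0.942215,  N(d₂) = 0.922181
price = S·N(d₁) − K·e^{−rT}·N(d₂) = 225.971542 − 175.702276 = 50.269266

price(WXY put K=56.6) = 4.354846
price(XYZ call K=200.11) = 50.269266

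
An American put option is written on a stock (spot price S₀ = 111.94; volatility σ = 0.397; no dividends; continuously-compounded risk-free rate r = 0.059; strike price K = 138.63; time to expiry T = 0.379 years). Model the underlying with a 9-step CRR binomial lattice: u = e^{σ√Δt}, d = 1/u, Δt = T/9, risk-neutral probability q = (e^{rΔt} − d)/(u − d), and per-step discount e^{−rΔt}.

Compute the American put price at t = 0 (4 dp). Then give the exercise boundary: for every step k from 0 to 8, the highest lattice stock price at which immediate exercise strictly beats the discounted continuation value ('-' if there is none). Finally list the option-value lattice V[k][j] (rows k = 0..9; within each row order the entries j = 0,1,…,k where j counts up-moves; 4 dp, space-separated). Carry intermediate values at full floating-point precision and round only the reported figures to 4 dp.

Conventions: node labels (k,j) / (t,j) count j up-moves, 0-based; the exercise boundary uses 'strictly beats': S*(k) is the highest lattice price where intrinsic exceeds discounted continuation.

price = 28.3241
boundary = - - 95.1093 103.1820 95.1093 103.1820 111.9400 103.1820 111.9400
tree:
28.3241
35.6282 21.0116
43.5207 27.7519 14.2379
50.9619 35.4480 20.0366 8.3912
57.8209 43.5207 27.2005 12.8255 3.9076
64.1432 50.9619 35.4480 18.9196 6.6701 1.1078
69.9709 57.8209 43.5207 26.6900 11.0841 2.1986 0.0000
75.3427 64.1432 50.9619 35.4480 17.7232 4.3636 0.0000 0.0000
80.2942 69.9709 57.8209 43.5207 26.6900 8.6605 0.0000 0.0000 0.0000
84.8583 75.3427 64.1432 50.9619 35.4480 17.1887 0.0000 0.0000 0.0000 0.0000

params: Δt=0.04211 u=1.08488 d=0.92176 q=0.49489 e^(-rΔt)=0.99752
t_9 payoffs: 84.8583 75.3427 64.1432 50.9619 35.4480 17.1887 0.0000 0.0000 0.0000 0.0000
t_8: node(8,0) S=58.3358 payoff=80.2942 vs cont=79.9502 → 80.2942 [stop]  node(8,1) S=68.6591 payoff=69.9709 vs cont=69.6269 → 69.9709 [stop]  node(8,2) S=80.8091 payoff=57.8209 vs cont=57.4769 → 57.8209 [stop]  node(8,3) S=95.1093 payoff=43.5207 vs cont=43.1767 → 43.5207 [stop]  node(8,4) S=111.9400 payoff=26.6900 vs cont=26.3460 → 26.6900 [stop]  node(8,5) S=131.7491 payoff=6.8809 vs cont=8.6605 → 8.6605 [wait]  node(8,6) S=155.0638 payoff=0.0000 vs cont=0.0000 → 0.0000 [wait]  node(8,7) S=182.5042 payoff=0.0000 vs cont=0.0000 → 0.0000 [wait]  node(8,8) S=214.8005 payoff=0.0000 vs cont=0.0000 → 0.0000 [wait]  ⇒ S*(8)=111.9400
t_7: node(7,0) S=63.2873 payoff=75.3427 vs cont=74.9987 → 75.3427 [stop]  node(7,1) S=74.4868 payoff=64.1432 vs cont=63.7992 → 64.1432 [stop]  node(7,2) S=87.6681 payoff=50.9619 vs cont=50.6179 → 50.9619 [stop]  node(7,3) S=103.1820 payoff=35.4480 vs cont=35.1040 → 35.4480 [stop]  node(7,4) S=121.4413 payoff=17.1887 vs cont=17.7232 → 17.7232 [wait]  node(7,5) S=142.9319 payoff=0.0000 vs cont=4.3636 → 4.3636 [wait]  node(7,6) S=168.2254 payoff=0.0000 vs cont=0.0000 → 0.0000 [wait]  node(7,7) S=197.9949 payoff=0.0000 vs cont=0.0000 → 0.0000 [wait]  ⇒ S*(7)=103.1820
t_6: node(6,0) S=68.6591 payoff=69.9709 vs cont=69.6269 → 69.9709 [stop]  node(6,1) S=80.8091 payoff=57.8209 vs cont=57.4769 → 57.8209 [stop]  node(6,2) S=95.1093 payoff=43.5207 vs cont=43.1767 → 43.5207 [stop]  node(6,3) S=111.9400 payoff=26.6900 vs cont=26.6099 → 26.6900 [stop]  node(6,4) S=131.7491 payoff=6.8809 vs cont=11.0841 → 11.0841 [wait]  node(6,5) S=155.0638 payoff=0.0000 vs cont=2.1986 → 2.1986 [wait]  node(6,6) S=182.5042 payoff=0.0000 vs cont=0.0000 → 0.0000 [wait]  ⇒ S*(6)=111.9400
t_5: node(5,0) S=74.4868 payoff=64.1432 vs cont=63.7992 → 64.1432 [stop]  node(5,1) S=87.6681 payoff=50.9619 vs cont=50.6179 → 50.9619 [stop]  node(5,2) S=103.1820 payoff=35.4480 vs cont=35.1040 → 35.4480 [stop]  node(5,3) S=121.4413 payoff=17.1887 vs cont=18.9196 → 18.9196 [wait]  node(5,4) S=142.9319 payoff=0.0000 vs cont=6.6701 → 6.6701 [wait]  node(5,5) S=168.2254 payoff=0.0000 vs cont=1.1078 → 1.1078 [wait]  ⇒ S*(5)=103.1820
t_4: node(4,0) S=80.8091 payoff=57.8209 vs cont=57.4769 → 57.8209 [stop]  node(4,1) S=95.1093 payoff=43.5207 vs cont=43.1767 → 43.5207 [stop]  node(4,2) S=111.9400 payoff=26.6900 vs cont=27.2005 → 27.2005 [wait]  node(4,3) S=131.7491 payoff=6.8809 vs cont=12.8255 → 12.8255 [wait]  node(4,4) S=155.0638 payoff=0.0000 vs cont=3.9076 → 3.9076 [wait]  ⇒ S*(4)=95.1093
t_3: node(3,0) S=87.6681 payoff=50.9619 vs cont=50.6179 → 50.9619 [stop]  node(3,1) S=103.1820 payoff=35.4480 vs cont=35.3560 → 35.4480 [stop]  node(3,2) S=121.4413 payoff=17.1887 vs cont=20.0366 → 20.0366 [wait]  node(3,3) S=142.9319 payoff=0.0000 vs cont=8.3912 → 8.3912 [wait]  ⇒ S*(3)=103.1820
t_2: node(2,0) S=95.1093 payoff=43.5207 vs cont=43.1767 → 43.5207 [stop]  node(2,1) S=111.9400 payoff=26.6900 vs cont=27.7519 → 27.7519 [wait]  node(2,2) S=131.7491 payoff=6.8809 vs cont=14.2379 → 14.2379 [wait]  ⇒ S*(2)=95.1093
t_1: node(1,0) S=103.1820 payoff=35.4480 vs cont=35.6282 → 35.6282 [wait]  node(1,1) S=121.4413 payoff=17.1887 vs cont=21.0116 → 21.0116 [wait]  ⇒ S*(1)=-
t_0: node(0,0) S=111.9400 payoff=26.6900 vs cont=28.3241 → 28.3241 [wait]  ⇒ S*(0)=-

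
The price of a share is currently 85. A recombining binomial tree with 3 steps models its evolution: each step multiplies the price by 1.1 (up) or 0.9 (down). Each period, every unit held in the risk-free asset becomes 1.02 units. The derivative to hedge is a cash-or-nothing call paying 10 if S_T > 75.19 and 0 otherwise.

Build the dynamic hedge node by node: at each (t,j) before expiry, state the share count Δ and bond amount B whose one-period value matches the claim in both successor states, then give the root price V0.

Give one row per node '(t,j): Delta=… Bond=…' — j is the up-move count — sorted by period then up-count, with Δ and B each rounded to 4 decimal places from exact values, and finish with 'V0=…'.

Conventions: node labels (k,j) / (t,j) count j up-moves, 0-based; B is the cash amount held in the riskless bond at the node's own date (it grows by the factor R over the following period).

Arbitrage-free pricing uses the up-move probability p* = (R−d)/(u−d) = 0.6000, discounting each step at R = 1.02.
Payoffs at expiry: V(3,0)=0.0000, V(3,1)=10.0000, V(3,2)=10.0000, V(3,3)=10.0000
  t=2,j=0: stock 68.8500 → up 75.7350 (V=10.0000), down 61.9650 (V=0.0000). Price 5.8824; hedge Δ=0.7262, bond B=-44.1176.
  t=2,j=1: stock 84.1500 → up 92.5650 (V=10.0000), down 75.7350 (V=10.0000). Price 9.8039; hedge Δ=0.0000, bond B=9.8039.
  t=2,j=2: stock 102.8500 → up 113.1350 (V=10.0000), down 92.5650 (V=10.0000). Price 9.8039; hedge Δ=0.0000, bond B=9.8039.
  t=1,j=0: stock 76.5000 → up 84.1500 (V=9.8039), down 68.8500 (V=5.8824). Price 8.0738; hedge Δ=0.2563, bond B=-11.5340.
  t=1,j=1: stock 93.5000 → up 102.8500 (V=9.8039), down 84.1500 (V=9.8039). Price 9.6117; hedge Δ=0.0000, bond B=9.6117.
  t=0,j=0: stock 85.0000 → up 93.5000 (V=9.6117), down 76.5000 (V=8.0738). Price 8.8201; hedge Δ=0.0905, bond B=1.1308.
Verification: the root portfolio costs Δ(0,0)·S0 + B(0,0) = 8.8201, matching V0.

(0,0): Delta=0.0905 Bond=1.1308
(1,0): Delta=0.2563 Bond=-11.5340
(1,1): Delta=0.0000 Bond=9.6117
(2,0): Delta=0.7262 Bond=-44.1176
(2,1): Delta=0.0000 Bond=9.8039
(2,2): Delta=0.0000 Bond=9.8039
V0=8.8201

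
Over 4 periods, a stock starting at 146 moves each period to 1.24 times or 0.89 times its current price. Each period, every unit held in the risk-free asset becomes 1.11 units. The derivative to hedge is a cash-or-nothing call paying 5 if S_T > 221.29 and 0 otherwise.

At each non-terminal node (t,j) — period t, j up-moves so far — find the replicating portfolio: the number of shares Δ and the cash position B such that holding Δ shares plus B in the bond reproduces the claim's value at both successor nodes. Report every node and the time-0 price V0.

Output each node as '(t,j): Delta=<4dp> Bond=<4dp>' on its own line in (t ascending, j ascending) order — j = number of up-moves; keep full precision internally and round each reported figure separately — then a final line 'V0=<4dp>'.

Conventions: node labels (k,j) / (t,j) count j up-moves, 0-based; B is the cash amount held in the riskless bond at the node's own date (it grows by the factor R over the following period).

(0,0): Delta=0.0315 Bond=-2.8693
(1,0): Delta=0.0353 Bond=-3.6731
(1,1): Delta=0.0299 Bond=-2.8965
(2,0): Delta=0.0000 Bond=0.0000
(2,1): Delta=0.0502 Bond=-6.4864
(2,2): Delta=0.0213 Bond=-1.2820
(3,0): Delta=0.0000 Bond=0.0000
(3,1): Delta=0.0000 Bond=0.0000
(3,2): Delta=0.0715 Bond=-11.4543
(3,3): Delta=0.0000 Bond=4.5045
V0=1.7294

Since d<R<u, set p* = (R−d)/(u−d) = 0.6286; price each node as the discounted p*-expectation of its children.
Payoffs at expiry: V(4,0)=0.0000, V(4,1)=0.0000, V(4,2)=0.0000, V(4,3)=5.0000, V(4,4)=5.0000
Node (3,0) S=102.9255: V=(p*·0.0000+(1−p*)·0.0000)/1.11=0.0000; Δ=(0.0000−0.0000)/(127.6276−91.6037)=0.0000; B=V−Δ·S=0.0000
Node (3,1) S=143.4018: V=(p*·0.0000+(1−p*)·0.0000)/1.11=0.0000; Δ=(0.0000−0.0000)/(177.8182−127.6276)=0.0000; B=V−Δ·S=0.0000
Node (3,2) S=199.7957: V=(p*·5.0000+(1−p*)·0.0000)/1.11=2.8314; Δ=(5.0000−0.0000)/(247.7467−177.8182)=0.0715; B=V−Δ·S=-11.4543
Node (3,3) S=278.3671: V=(p*·5.0000+(1−p*)·5.0000)/1.11=4.5045; Δ=(5.0000−5.0000)/(345.1752−247.7467)=0.0000; B=V−Δ·S=4.5045
Node (2,0) S=115.6466: V=(p*·0.0000+(1−p*)·0.0000)/1.11=0.0000; Δ=(0.0000−0.0000)/(143.4018−102.9255)=0.0000; B=V−Δ·S=0.0000
Node (2,1) S=161.1256: V=(p*·2.8314+(1−p*)·0.0000)/1.11=1.6034; Δ=(2.8314−0.0000)/(199.7957−143.4018)=0.0502; B=V−Δ·S=-6.4864
Node (2,2) S=224.4896: V=(p*·4.5045+(1−p*)·2.8314)/1.11=3.4983; Δ=(4.5045−2.8314)/(278.3671−199.7957)=0.0213; B=V−Δ·S=-1.2820
Node (1,0) S=129.9400: V=(p*·1.6034+(1−p*)·0.0000)/1.11=0.9080; Δ=(1.6034−0.0000)/(161.1256−115.6466)=0.0353; B=V−Δ·S=-3.6731
Node (1,1) S=181.0400: V=(p*·3.4983+(1−p*)·1.6034)/1.11=2.5175; Δ=(3.4983−1.6034)/(224.4896−161.1256)=0.0299; B=V−Δ·S=-2.8965
Node (0,0) S=146.0000: V=(p*·2.5175+(1−p*)·0.9080)/1.11=1.7294; Δ=(2.5175−0.9080)/(181.0400−129.9400)=0.0315; B=V−Δ·S=-2.8693
Sanity check at the root: Δ(0,0)·S0 + B(0,0) reproduces V0 = 1.7294.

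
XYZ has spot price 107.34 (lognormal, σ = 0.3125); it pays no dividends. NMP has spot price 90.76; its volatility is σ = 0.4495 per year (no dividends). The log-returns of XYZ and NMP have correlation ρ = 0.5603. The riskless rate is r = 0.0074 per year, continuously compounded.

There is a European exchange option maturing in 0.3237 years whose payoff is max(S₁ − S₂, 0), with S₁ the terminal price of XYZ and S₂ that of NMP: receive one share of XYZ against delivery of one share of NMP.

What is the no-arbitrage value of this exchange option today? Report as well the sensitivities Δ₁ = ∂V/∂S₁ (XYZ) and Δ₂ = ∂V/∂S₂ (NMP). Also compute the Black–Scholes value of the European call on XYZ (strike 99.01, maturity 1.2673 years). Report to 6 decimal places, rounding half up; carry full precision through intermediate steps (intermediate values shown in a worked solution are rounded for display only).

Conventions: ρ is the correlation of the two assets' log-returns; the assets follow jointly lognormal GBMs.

exchange price = 19.200411
Δ1 = 0.813019
Δ2 = -0.749990
price(XYZ call K=99.01) = 19.431643

σ_eff = √(σ₁² + σ₂² − 2ρσ₁σ₂) = √(0.3125² + 0.4495² − 2·0.5603·0.3125·0.4495) = 0.377223
d₁ = (ln(S₁/S₂) + (q₂ − q₁ + σ_eff²/2)T) / (σ_eff√T) = (ln(107.34/90.76) + (0.0 − 0.0 + 0.071149)·0.3237) / 0.214620 = 0.889077
d₂ = d₁ − σ_eff√T = 0.889077 − 0.214620 = 0.674458
N(d₁) = 0.813019,  N(d₂) = 0.749990
V = S₁·e^{−q₁T}·N(d₁) − S₂·e^{−q₂T}·N(d₂) = 87.269487 − 68.069076 = 19.200411
Δ₁ = e^{−q₁T}·N(d₁) = 0.813019;  Δ₂ = −e^{−q₂T}·N(d₂) = -0.749990
[vanilla: XYZ call K=99.01]
σ√T = 0.3125·√1.2673 = 0.351795
d₁ = (ln(S/K) + (r+σ²/2)T) / (σ√T) = (ln(107.34/99.01) + (0.0074+0.3125²/2)·1.2673) / 0.351795 = (0.080781 + 0.071258) / 0.351795 = 0.432179
d₂ = d₁ − σ√T = 0.432179 − 0.351795 = 0.080384
e^{−rT} = 0.990666
N(d₁) = 0.667194,  N(d₂) = 0.532034
price = S·N(d₁) − K·e^{−rT}·N(d₂) = 71.616638 − 52.184995 = 19.431643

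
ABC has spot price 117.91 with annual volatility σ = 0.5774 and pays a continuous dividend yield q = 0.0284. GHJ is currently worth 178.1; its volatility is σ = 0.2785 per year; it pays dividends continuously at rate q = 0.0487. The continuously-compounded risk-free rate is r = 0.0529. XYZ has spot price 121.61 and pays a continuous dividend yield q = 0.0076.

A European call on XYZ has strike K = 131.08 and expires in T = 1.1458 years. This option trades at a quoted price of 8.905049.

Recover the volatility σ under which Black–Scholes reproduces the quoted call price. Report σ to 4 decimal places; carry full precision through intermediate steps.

At σ = 0.1972 the Black–Scholes value reproduces the quote:
σ√T = 0.1972·√1.1458 = 0.211087
d₁ = (ln(S/K) + (r−q+σ²/2)T) / (σ√T) = (ln(121.61/131.08) + (0.0529−0.0076+0.1972²/2)·1.1458) / 0.211087 = (-0.074989 + 0.074184) / 0.211087 = -0.003814
d₂ = d₁ − σ√T = -0.003814 − 0.211087 = -0.214901
e^{−rT} = 0.941188
e^{−qT} = 0.991330
N(d₁) = 0.498479,  N(d₂) = 0.414922
V = S·e^{−qT}·N(d₁) − K·e^{−rT}·N(d₂) = 60.094382 − 51.189333 = 8.905049 (the quoted price), and the Black–Scholes price is strictly increasing in σ, so σ is unique

sigma = 0.1972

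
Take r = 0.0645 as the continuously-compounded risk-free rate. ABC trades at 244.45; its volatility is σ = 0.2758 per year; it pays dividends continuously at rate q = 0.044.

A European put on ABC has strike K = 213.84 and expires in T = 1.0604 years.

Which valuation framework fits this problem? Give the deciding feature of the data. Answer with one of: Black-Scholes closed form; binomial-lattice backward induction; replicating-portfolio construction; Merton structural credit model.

Key observation: everything needed for the exact continuous-time valuation of the European put on ABC (strike 213.84) is given, and no feature rules the closed form out.

framework: Black-Scholes closed form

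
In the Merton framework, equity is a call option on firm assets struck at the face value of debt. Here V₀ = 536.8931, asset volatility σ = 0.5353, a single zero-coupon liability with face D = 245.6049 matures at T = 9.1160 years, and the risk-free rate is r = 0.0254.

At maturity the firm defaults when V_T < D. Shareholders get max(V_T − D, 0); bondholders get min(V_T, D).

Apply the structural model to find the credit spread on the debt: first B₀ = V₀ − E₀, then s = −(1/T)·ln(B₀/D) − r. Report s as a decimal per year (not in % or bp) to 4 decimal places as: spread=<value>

spread=0.0496

Work the structural quantities from V₀ = 536.8931 against face 245.6049:
d₁ = [ln(V₀/D) + (r + σ²/2)T] / (σ√T)
   = [ln(536.8931/245.6049) + (0.0254 + 0.5·0.5353²)·9.1160] / (0.5353·√9.1160)
   = [0.782075 + 1.537623] / 1.616216 = 1.435265
d₂ = d₁ − σ√T = 1.435265 − 1.616216 = -0.180951
N(d₁) = 0.924394,  N(d₂) = 0.428203,  e^(−rT) = 0.793306
E₀ = V₀·N(d₁) − D·e^(−rT)·N(d₂)
   = 536.8931·0.924394 − 245.6049·0.793306·0.428203 = 412.869872
B₀ = V₀ − E₀ = 536.8931 − 412.869872 = 124.023228
spread = −(1/T)·ln(B₀/D) − r = −(1/9.1160)·ln(124.023228/245.6049) − 0.0254 = 0.04955122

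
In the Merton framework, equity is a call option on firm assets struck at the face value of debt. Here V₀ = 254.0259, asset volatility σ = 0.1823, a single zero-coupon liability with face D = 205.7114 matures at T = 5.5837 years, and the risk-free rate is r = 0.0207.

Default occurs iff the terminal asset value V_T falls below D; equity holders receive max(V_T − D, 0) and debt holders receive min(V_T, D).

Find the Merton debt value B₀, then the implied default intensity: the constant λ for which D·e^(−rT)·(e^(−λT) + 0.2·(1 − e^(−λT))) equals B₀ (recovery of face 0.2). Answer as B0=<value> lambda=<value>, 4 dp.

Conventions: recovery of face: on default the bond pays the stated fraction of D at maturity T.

B0=171.3953 lambda=0.0151

Apply the equity-as-call identities (strike 205.7114, horizon 5.5837 years):
d₁ = [ln(V₀/D) + (r + σ²/2)T] / (σ√T)
   = [ln(254.0259/205.7114) + (0.0207 + 0.5·0.1823²)·5.5837] / (0.1823·√5.5837)
   = [0.210962 + 0.208365] / 0.430772 = 0.973431
d₂ = d₁ − σ√T = 0.973431 − 0.430772 = 0.542659
N(d₁) = 0.834830,  N(d₂) = 0.706318,  e^(−rT) = 0.890847
E₀ = V₀·N(d₁) − D·e^(−rT)·N(d₂)
   = 254.0259·0.834830 − 205.7114·0.890847·0.706318 = 82.630635
B₀ = V₀ − E₀ = 254.0259 − 82.630635 = 171.395265
e^(−λT) = (B₀·e^(rT)/D − 0.2)/(1 − 0.2) = (171.3953·1.122527/205.7114 − 0.2)/0.8 = 0.91908865
λ = −ln(0.91908865)/5.5837 = 0.015111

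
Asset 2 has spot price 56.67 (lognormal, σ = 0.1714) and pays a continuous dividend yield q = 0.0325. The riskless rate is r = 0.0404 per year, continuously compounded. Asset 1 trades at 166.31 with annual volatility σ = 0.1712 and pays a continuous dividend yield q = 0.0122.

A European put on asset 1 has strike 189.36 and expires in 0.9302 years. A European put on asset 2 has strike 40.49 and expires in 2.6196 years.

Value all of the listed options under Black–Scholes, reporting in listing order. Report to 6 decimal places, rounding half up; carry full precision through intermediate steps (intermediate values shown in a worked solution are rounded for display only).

[asset 1 put K=189.36]
σ√T = 0.1712·√0.9302 = 0.165117
d₁ = (ln(S/K) + (r−q+σ²/2)T) / (σ√T) = (ln(166.31/189.36) + (0.0404−0.0122+0.1712²/2)·0.9302) / 0.165117 = (-0.129796 + 0.039863) / 0.165117 = -0.544662
d₂ = d₁ − σ√T = -0.544662 − 0.165117 = -0.709779
e^{−rT} = 0.963117
e^{−qT} = 0.988716
N(−d₁) = 0.707007,  N(−d₂) = 0.761079
price = K·e^{−rT}·N(−d₂) − S·e^{−qT}·N(−d₁) = 138.802538 − 116.255502 = 22.547036
[asset 2 put K=40.49]
σ√T = 0.1714·√2.6196 = 0.277414
d₁ = (ln(S/K) + (r−q+σ²/2)T) / (σ√T) = (ln(56.67/40.49) + (0.0404−0.0325+0.1714²/2)·2.6196) / 0.277414 = (0.336190 + 0.059174) / 0.277414 = 1.425177
d₂ = d₁ − σ√T = 1.425177 − 0.277414 = 1.147763
e^{−rT} = 0.899576
e^{−qT} = 0.918386
N(−d₁) = 0.077053,  N(−d₂) = 0.125533
price = K·e^{−rT}·N(−d₂) − S·e^{−qT}·N(−d₁) = 4.572399 − 4.010220 = 0.562178

price(asset 1 put K=189.36) = 22.547036
price(asset 2 put K=40.49) = 0.562178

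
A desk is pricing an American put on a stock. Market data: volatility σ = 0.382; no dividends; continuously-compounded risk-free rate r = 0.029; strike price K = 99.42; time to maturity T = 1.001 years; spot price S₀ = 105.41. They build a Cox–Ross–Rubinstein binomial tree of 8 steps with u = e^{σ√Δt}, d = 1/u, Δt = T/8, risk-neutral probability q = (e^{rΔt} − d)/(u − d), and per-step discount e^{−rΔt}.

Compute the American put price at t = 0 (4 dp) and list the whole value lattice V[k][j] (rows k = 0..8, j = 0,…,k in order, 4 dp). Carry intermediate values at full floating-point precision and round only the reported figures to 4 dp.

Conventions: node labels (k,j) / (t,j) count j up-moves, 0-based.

price = 11.5969
tree:
11.5969
16.4075 6.4667
22.5194 9.9020 2.7893
29.8453 14.7436 4.7253 0.7105
38.0232 21.2008 7.8510 1.3706 0.0000
45.7833 29.1798 12.7065 2.6436 0.0000 0.0000
52.5626 38.0232 19.8083 5.0993 0.0000 0.0000 0.0000
58.4851 45.7833 29.1403 9.8359 0.0000 0.0000 0.0000 0.0000
63.6590 52.5626 38.0232 18.9723 0.0000 0.0000 0.0000 0.0000 0.0000

Δt=0.12512, u=1.14468, d=0.87361, q=0.47968, disc=e^(-rΔt)=0.99638
k=8 terminal: V=max(K-S,0) → 63.6590 52.5626 38.0232 18.9723 0.0000 0.0000 0.0000 0.0000 0.0000
k=7: j=0 S=40.9349 intr=58.4851 cont=58.1250 V=58.4851[EX]; j=1 S=53.6367 intr=45.7833 cont=45.4232 V=45.7833[EX]; j=2 S=70.2797 intr=29.1403 cont=28.7802 V=29.1403[EX]; j=3 S=92.0869 intr=7.3331 cont=9.8359 V=9.8359[hold]; j=4 S=120.6607 intr=0.0000 cont=0.0000 V=0.0000[hold]; j=5 S=158.1007 intr=0.0000 cont=0.0000 V=0.0000[hold]; j=6 S=207.1581 intr=0.0000 cont=0.0000 V=0.0000[hold]; j=7 S=271.4375 intr=0.0000 cont=0.0000 V=0.0000[hold]
k=6: j=0 S=46.8574 intr=52.5626 cont=52.2025 V=52.5626[EX]; j=1 S=61.3968 intr=38.0232 cont=37.6631 V=38.0232[EX]; j=2 S=80.4477 intr=18.9723 cont=19.8083 V=19.8083[hold]; j=3 S=105.4100 intr=0.0000 cont=5.0993 V=5.0993[hold]; j=4 S=138.1179 intr=0.0000 cont=0.0000 V=0.0000[hold]; j=5 S=180.9747 intr=0.0000 cont=0.0000 V=0.0000[hold]; j=6 S=237.1296 intr=0.0000 cont=0.0000 V=0.0000[hold]
k=5: j=0 S=53.6367 intr=45.7833 cont=45.4232 V=45.7833[EX]; j=1 S=70.2797 intr=29.1403 cont=29.1798 V=29.1798[hold]; j=2 S=92.0869 intr=7.3331 cont=12.7065 V=12.7065[hold]; j=3 S=120.6607 intr=0.0000 cont=2.6436 V=2.6436[hold]; j=4 S=158.1007 intr=0.0000 cont=0.0000 V=0.0000[hold]; j=5 S=207.1581 intr=0.0000 cont=0.0000 V=0.0000[hold]
k=4: j=0 S=61.3968 intr=38.0232 cont=37.6820 V=38.0232[EX]; j=1 S=80.4477 intr=18.9723 cont=21.2008 V=21.2008[hold]; j=2 S=105.4100 intr=0.0000 cont=7.8510 V=7.8510[hold]; j=3 S=138.1179 intr=0.0000 cont=1.3706 V=1.3706[hold]; j=4 S=180.9747 intr=0.0000 cont=0.0000 V=0.0000[hold]
k=3: j=0 S=70.2797 intr=29.1403 cont=29.8453 V=29.8453[hold]; j=1 S=92.0869 intr=7.3331 cont=14.7436 V=14.7436[hold]; j=2 S=120.6607 intr=0.0000 cont=4.7253 V=4.7253[hold]; j=3 S=158.1007 intr=0.0000 cont=0.7105 V=0.7105[hold]
k=2: j=0 S=80.4477 intr=18.9723 cont=22.5194 V=22.5194[hold]; j=1 S=105.4100 intr=0.0000 cont=9.9020 V=9.9020[hold]; j=2 S=138.1179 intr=0.0000 cont=2.7893 V=2.7893[hold]
k=1: j=0 S=92.0869 intr=7.3331 cont=16.4075 V=16.4075[hold]; j=1 S=120.6607 intr=0.0000 cont=6.4667 V=6.4667[hold]
k=0: j=0 S=105.4100 intr=0.0000 cont=11.5969 V=11.5969[hold]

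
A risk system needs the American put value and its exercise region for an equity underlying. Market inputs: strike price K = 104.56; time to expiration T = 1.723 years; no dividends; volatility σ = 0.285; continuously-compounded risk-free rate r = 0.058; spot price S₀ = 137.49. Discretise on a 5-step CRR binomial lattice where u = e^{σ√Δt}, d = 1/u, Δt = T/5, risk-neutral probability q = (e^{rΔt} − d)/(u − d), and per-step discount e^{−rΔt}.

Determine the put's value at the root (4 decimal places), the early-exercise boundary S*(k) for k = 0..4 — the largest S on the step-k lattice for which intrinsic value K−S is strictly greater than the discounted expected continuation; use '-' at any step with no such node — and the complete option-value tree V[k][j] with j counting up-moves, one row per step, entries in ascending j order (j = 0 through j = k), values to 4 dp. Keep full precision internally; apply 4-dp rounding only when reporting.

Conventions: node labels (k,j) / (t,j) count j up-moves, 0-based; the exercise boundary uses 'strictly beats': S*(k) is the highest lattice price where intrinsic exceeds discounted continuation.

price = 3.8600
boundary = - - - 83.2330 70.4104
tree:
3.8600
7.0351 1.0598
12.4849 2.2447 0.0000
21.3270 4.7542 0.0000 0.0000
34.1496 10.0694 0.0000 0.0000 0.0000
44.9968 21.3270 0.0000 0.0000 0.0000 0.0000

params: Δt=0.34460 u=1.18211 d=0.84594 q=0.51832 e^(-rΔt)=0.98021
t_5 payoffs: 44.9968 21.3270 0.0000 0.0000 0.0000 0.0000
t_4: node(4,0) S=70.4104 payoff=34.1496 vs cont=32.0805 → 34.1496 [stop]  node(4,1) S=98.3907 payoff=6.1693 vs cont=10.0694 → 10.0694 [wait]  node(4,2) S=137.4900 payoff=0.0000 vs cont=0.0000 → 0.0000 [wait]  node(4,3) S=192.1269 payoff=0.0000 vs cont=0.0000 → 0.0000 [wait]  node(4,4) S=268.4759 payoff=0.0000 vs cont=0.0000 → 0.0000 [wait]  ⇒ S*(4)=70.4104
t_3: node(3,0) S=83.2330 payoff=21.3270 vs cont=21.2395 → 21.3270 [stop]  node(3,1) S=116.3088 payoff=0.0000 vs cont=4.7542 → 4.7542 [wait]  node(3,2) S=162.5286 payoff=0.0000 vs cont=0.0000 → 0.0000 [wait]  node(3,3) S=227.1155 payoff=0.0000 vs cont=0.0000 → 0.0000 [wait]  ⇒ S*(3)=83.2330
t_2: node(2,0) S=98.3907 payoff=6.1693 vs cont=12.4849 → 12.4849 [wait]  node(2,1) S=137.4900 payoff=0.0000 vs cont=2.2447 → 2.2447 [wait]  node(2,2) S=192.1269 payoff=0.0000 vs cont=0.0000 → 0.0000 [wait]  ⇒ S*(2)=-
t_1: node(1,0) S=116.3088 payoff=0.0000 vs cont=7.0351 → 7.0351 [wait]  node(1,1) S=162.5286 payoff=0.0000 vs cont=1.0598 → 1.0598 [wait]  ⇒ S*(1)=-
t_0: node(0,0) S=137.4900 payoff=0.0000 vs cont=3.8600 → 3.8600 [wait]  ⇒ S*(0)=-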